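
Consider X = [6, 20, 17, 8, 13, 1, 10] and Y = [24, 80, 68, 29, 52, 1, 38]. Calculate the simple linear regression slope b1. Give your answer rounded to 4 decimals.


Calculate xbar = 10.7143, ybar = 41.7143.
S_xx = 255.4286, S_xy = 1060.4286.
Using b1 = S_xy / S_xx = 1060.4286 / 255.4286, we get b1 = 4.1516.

4.1516


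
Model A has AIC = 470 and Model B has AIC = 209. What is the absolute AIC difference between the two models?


Absolute difference = |470 - 209| = 261.
The model with lower AIC (B) is preferred.

261


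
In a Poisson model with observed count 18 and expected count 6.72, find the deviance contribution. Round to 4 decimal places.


First: ln(18/6.72) = 0.985284.
Then: 18 * 0.985284 = 17.735112.
y - mu = 18 - 6.72 = 11.28.
D = 2(17.735112 - 11.28) = 12.910224, which rounds to 12.9102.

12.9102


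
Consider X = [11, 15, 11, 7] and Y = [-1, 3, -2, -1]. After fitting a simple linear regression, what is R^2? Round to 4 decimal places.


After computing the OLS fit (b0=-5.7500, b1=0.5000):
SSres = 6.7500, SStot = 14.7500.
R^2 = 1 - 6.7500/14.7500 = 0.5424.

0.5424


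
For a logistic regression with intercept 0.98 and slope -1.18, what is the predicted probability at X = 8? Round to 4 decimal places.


Linear predictor: z = 0.98 + -1.18 * 8 = -8.4600.
P = 1/(1 + exp(8.4600)) = 1/(1 + 4722.0580) = 0.0002.

0.0002


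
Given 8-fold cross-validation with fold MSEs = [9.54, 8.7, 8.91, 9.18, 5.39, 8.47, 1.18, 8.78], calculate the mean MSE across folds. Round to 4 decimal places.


Sum of fold MSEs = 60.1500.
Average = 60.1500 / 8 = 7.5188.

7.5188


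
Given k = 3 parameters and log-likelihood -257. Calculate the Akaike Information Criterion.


AIC = 2k - 2*loglik = 2(3) - 2(-257).
= 6 + 514 = 520.

520


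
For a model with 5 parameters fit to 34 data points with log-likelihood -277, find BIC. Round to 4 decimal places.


ln(34) = 3.526361.
k * ln(n) = 5 * 3.526361 = 17.631805.
-2L = 554.
BIC = 17.631805 + 554 = 571.631805, which rounds to 571.6318.

571.6318


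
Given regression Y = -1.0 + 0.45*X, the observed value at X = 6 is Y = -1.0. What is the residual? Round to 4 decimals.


Fitted value at X = 6 is yhat = -1.0 + 0.45*6 = 1.7000.
Residual = -1.0 - 1.7000 = -2.7000.

-2.7000


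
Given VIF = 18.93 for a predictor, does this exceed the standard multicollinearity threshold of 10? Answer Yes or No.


The threshold is 10.
VIF = 18.93 is >= 10.
Multicollinearity indication: Yes.

Yes


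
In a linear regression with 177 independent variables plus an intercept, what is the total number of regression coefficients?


Total coefficients = number of predictors + 1 (for the intercept).
= 177 + 1 = 178.

178


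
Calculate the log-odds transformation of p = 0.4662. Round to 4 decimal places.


Compute the odds: 0.4662/0.5338 = 0.8734.
Take the natural log: ln(0.8734) = -0.1354.

-0.1354


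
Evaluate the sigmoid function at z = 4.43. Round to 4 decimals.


First, exp(-4.4300) = 0.0119.
Then sigma(z) = 1/(1 + 0.0119) = 0.9882.

0.9882


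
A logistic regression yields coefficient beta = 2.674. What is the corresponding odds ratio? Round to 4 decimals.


exp(2.674) = 14.4978.
So the odds ratio is 14.4978.

14.4978


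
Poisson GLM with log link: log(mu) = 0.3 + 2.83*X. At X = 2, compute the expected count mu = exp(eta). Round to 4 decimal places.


eta = 0.3 + 2.83 * 2 = 5.9600.
mu = exp(5.9600) = 387.6101.

387.6101


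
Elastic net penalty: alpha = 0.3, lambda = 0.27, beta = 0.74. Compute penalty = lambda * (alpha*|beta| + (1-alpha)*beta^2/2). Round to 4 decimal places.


alpha * |beta| = 0.3 * 0.74 = 0.2220.
(1-alpha) * beta^2/2 = 0.7 * 0.5476/2 = 0.1917.
Total = 0.27 * (0.2220 + 0.1917) = 0.1117.

0.1117


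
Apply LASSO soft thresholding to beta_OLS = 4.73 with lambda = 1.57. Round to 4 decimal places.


Check: |4.73| = 4.73 vs lambda = 1.57.
Since |beta| > lambda, coefficient = sign(beta)*(|beta| - lambda) = 3.1600.
Soft-thresholded coefficient = 3.1600.

3.1600


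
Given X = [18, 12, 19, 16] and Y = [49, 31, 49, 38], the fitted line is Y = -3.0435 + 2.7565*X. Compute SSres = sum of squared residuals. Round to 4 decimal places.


Compute predicted values, then residuals = yi - yhat_i.
Residuals: [2.4265, 0.9655, -0.3300, -3.0605].
SSres = sum(residual^2) = 16.2957.

16.2957


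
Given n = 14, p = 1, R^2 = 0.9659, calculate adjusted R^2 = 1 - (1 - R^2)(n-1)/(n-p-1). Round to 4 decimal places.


Plug in: Adj R^2 = 1 - (1 - 0.9659) * 13/12.
= 1 - 0.0341 * 13/12
= 1 - 0.4433 / 12
= 1 - 0.0369 = 0.9631.

0.9631


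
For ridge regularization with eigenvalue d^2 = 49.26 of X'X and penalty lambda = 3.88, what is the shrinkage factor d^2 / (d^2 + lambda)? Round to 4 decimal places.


Denominator = d^2 + lambda = 49.26 + 3.88 = 53.1400.
Shrinkage = 49.26 / 53.1400 = 0.9270.

0.9270


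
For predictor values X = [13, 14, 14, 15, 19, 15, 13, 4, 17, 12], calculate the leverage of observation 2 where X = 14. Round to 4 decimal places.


n = 10, xbar = 13.6000.
SXX = sum((xi - xbar)^2) = 140.4000.
h = 1/10 + (14 - 13.6000)^2 / 140.4000 = 0.1011.

0.1011


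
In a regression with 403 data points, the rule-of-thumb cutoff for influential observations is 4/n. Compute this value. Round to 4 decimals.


Using the rule of thumb:
Threshold = 4 / 403 = 0.0099.

0.0099


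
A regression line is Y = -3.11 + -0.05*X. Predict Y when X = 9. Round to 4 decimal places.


Predicted value:
Y = -3.11 + (-0.05)(9) = -3.11 + -0.4500 = -3.5600.

-3.5600


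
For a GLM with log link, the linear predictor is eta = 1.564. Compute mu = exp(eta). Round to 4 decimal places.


The inverse log link gives:
mu = exp(1.564) = 4.7779.

4.7779


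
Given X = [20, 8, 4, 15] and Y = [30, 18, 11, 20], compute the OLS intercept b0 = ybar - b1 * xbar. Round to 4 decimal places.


The slope is b1 = 1.0458.
Sample means are xbar = 11.7500 and ybar = 19.7500.
Intercept: b0 = 19.7500 - (1.0458)(11.7500) = 7.4615.

7.4615


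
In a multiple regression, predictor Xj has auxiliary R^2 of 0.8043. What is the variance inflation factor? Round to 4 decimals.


VIF = 1 / (1 - 0.8043).
= 1 / 0.1957 = 5.1099.

5.1099


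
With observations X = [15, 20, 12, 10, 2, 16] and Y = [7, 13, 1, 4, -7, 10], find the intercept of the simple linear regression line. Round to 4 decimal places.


The slope is b1 = 1.1123.
Sample means are xbar = 12.5000 and ybar = 4.6667.
Intercept: b0 = 4.6667 - (1.1123)(12.5000) = -9.2367.

-9.2367


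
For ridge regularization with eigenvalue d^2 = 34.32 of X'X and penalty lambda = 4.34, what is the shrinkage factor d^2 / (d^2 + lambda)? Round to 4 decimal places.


Denominator = d^2 + lambda = 34.32 + 4.34 = 38.6600.
Shrinkage = 34.32 / 38.6600 = 0.8877.

0.8877


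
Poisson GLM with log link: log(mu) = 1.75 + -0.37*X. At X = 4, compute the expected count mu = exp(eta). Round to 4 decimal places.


eta = 1.75 + -0.37 * 4 = 0.2700.
mu = exp(0.2700) = 1.3100.

1.3100


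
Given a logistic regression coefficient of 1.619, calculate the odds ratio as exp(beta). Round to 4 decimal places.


The odds ratio is computed as:
OR = e^(1.619) = 5.0480.

5.0480


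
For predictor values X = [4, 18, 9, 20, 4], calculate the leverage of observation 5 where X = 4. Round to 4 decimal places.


Mean of X: xbar = 11.0000.
SXX = 232.0000.
For X = 4: h = 1/5 + (4 - 11.0000)^2/232.0000 = 0.4112.

0.4112


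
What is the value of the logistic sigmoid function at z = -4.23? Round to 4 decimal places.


Compute exp(4.2300) = 68.7172.
Sigmoid = 1 / (1 + 68.7172) = 1 / 69.7172 = 0.0143.

0.0143


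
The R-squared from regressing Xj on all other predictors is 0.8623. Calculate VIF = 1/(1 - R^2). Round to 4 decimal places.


Using VIF = 1/(1 - R^2_j):
1 - 0.8623 = 0.1377.
VIF = 7.2622.

7.2622


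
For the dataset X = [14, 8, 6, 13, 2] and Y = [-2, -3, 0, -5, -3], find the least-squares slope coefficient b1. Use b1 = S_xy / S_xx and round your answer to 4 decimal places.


First compute the means: xbar = 8.6000, ybar = -2.6000.
Then S_xx = sum((xi - xbar)^2) = 99.2000.
S_xy = sum((xi - xbar)(yi - ybar)) = -11.2000.
b1 = S_xy / S_xx = -11.2000 / 99.2000 = -0.1129.

-0.1129


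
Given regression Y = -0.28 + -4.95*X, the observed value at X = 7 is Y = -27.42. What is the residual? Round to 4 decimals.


Compute yhat = -0.28 + (-4.95)(7) = -34.9300.
Residual = actual - predicted = -27.42 - -34.9300 = 7.5100.

7.5100


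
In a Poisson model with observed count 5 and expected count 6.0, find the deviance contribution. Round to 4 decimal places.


y/mu = 5/6.0 = 0.833333 (approx.), and ln(5/6.0) = -0.182322.
y * ln(y/mu) = 5 * -0.182322 = -0.911610.
y - mu = -1.0.
D = 2 * (-0.911610 - -1.0) = 0.176780, which rounds to 0.1768.

0.1768


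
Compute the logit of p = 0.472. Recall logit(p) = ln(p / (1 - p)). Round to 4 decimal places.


The odds are p/(1-p) = 0.472 / 0.528 = 0.8939.
logit(p) = ln(0.8939) = -0.1121.

-0.1121


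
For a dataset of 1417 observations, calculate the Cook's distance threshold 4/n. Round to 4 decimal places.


The threshold is 4/n.
4/1417 = 0.0028.

0.0028


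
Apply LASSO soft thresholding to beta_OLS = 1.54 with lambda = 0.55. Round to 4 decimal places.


|beta_OLS| = 1.54.
lambda = 0.55.
Since |beta| > lambda, coefficient = sign(beta)*(|beta| - lambda) = 0.9900.
Result = 0.9900.

0.9900


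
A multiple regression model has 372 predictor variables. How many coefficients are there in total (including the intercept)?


Including the intercept, the model has 372 predictor coefficients + 1 intercept.
Total = 373.

373


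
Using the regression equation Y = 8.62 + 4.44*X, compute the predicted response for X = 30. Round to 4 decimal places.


Plug X = 30 into Y = 8.62 + 4.44*X:
Y = 8.62 + 133.2000 = 141.8200.

141.8200


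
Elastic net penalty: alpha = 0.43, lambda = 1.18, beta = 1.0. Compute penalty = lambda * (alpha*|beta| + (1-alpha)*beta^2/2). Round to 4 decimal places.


L1 component = 0.43 * |1.0| = 0.4300.
L2 component = 0.57 * 1.0^2 / 2 = 0.2850.
Penalty = 1.18 * (0.4300 + 0.2850) = 1.18 * 0.7150 = 0.8437.

0.8437


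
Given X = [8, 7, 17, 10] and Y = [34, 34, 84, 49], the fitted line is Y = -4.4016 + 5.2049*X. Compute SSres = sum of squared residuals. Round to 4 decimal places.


For each point, residual = actual - predicted.
Residuals: [-3.2376, 1.9673, -0.0817, 1.3526].
Sum of squared residuals = 16.1885.

16.1885


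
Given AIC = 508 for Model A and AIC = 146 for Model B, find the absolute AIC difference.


|AIC_A - AIC_B| = |508 - 146| = 362.
Model B is preferred (lower AIC).

362


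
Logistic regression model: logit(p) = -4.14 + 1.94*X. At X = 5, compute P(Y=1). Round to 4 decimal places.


z = -4.14 + 1.94 * 5 = 5.5600.
Sigmoid: P = 1 / (1 + exp(-5.5600)) = 0.9962.

0.9962


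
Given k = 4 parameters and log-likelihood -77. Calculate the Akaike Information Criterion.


Compute:
2k = 2*4 = 8.
-2*loglik = -2*(-77) = 154.
AIC = 8 + 154 = 162.

162


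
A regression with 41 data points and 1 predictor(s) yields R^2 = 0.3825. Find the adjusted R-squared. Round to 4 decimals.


Plug in: Adj R^2 = 1 - (1 - 0.3825) * 40/39.
= 1 - 0.6175 * 40/39
= 1 - 24.7000 / 39
= 1 - 0.6333 = 0.3667.

0.3667


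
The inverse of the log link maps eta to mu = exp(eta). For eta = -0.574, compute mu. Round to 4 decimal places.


Apply the inverse link:
mu = e^-0.574 = 0.5633.

0.5633


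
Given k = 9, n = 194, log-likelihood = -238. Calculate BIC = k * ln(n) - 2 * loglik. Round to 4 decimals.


k * ln(n) = 9 * ln(194) = 9 * 5.267858 = 47.410722.
-2 * loglik = -2 * (-238) = 476.
BIC = 47.410722 + 476 = 523.410722, which rounds to 523.4107.

523.4107


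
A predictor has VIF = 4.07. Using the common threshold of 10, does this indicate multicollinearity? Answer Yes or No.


The threshold is 10.
VIF = 4.07 is < 10.
Multicollinearity indication: No.

No


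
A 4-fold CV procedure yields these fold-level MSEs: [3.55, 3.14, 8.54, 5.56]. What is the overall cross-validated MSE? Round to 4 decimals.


Add all fold MSEs: 20.7900.
Divide by k = 4: 20.7900/4 = 5.1975.

5.1975


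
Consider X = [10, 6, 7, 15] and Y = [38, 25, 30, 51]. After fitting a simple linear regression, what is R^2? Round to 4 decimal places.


Fit the OLS line: b0 = 9.4388, b1 = 2.7959.
SSres = 2.9592.
SStot = 386.0000.
R^2 = 1 - 2.9592/386.0000 = 0.9923.

0.9923


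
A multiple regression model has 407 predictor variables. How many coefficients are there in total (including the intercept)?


Including the intercept, the model has 407 predictor coefficients + 1 intercept.
Total = 408.

408


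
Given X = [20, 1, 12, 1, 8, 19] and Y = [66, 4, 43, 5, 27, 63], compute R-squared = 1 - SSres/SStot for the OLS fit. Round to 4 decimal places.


The fitted line is Y = 1.5344 + 3.2589*X.
SSres = 7.3159, SStot = 3733.3333.
R^2 = 1 - SSres/SStot = 0.9980.

0.9980


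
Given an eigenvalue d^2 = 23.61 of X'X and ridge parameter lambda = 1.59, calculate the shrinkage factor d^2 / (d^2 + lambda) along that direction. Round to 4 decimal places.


d^2 + lambda = 23.61 + 1.59 = 25.2000.
Shrinkage factor = 23.61/25.2000 = 0.9369.

0.9369


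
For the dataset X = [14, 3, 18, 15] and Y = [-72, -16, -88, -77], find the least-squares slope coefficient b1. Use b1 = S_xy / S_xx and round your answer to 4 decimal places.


Calculate xbar = 12.5000, ybar = -63.2500.
S_xx = 129.0000, S_xy = -632.5000.
Using b1 = S_xy / S_xx = -632.5000 / 129.0000, we get b1 = -4.9031.

-4.9031


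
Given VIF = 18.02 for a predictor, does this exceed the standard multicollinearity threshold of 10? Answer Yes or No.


The threshold is 10.
VIF = 18.02 is >= 10.
Multicollinearity indication: Yes.

Yes


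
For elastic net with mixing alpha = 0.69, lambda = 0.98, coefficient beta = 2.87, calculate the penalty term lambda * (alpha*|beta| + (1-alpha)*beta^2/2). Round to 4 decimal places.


alpha * |beta| = 0.69 * 2.87 = 1.9803.
(1-alpha) * beta^2/2 = 0.31 * 8.2369/2 = 1.2767.
Total = 0.98 * (1.9803 + 1.2767) = 3.1919.

3.1919


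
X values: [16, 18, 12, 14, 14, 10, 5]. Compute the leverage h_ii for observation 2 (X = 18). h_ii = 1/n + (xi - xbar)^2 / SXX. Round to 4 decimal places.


Mean of X: xbar = 12.7143.
SXX = 109.4286.
For X = 18: h = 1/7 + (18 - 12.7143)^2/109.4286 = 0.3982.

0.3982


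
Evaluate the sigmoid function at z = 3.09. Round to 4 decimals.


First, exp(-3.0900) = 0.0455.
Then sigma(z) = 1/(1 + 0.0455) = 0.9565.

0.9565


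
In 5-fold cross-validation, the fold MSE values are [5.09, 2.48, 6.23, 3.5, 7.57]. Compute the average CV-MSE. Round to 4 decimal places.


Add all fold MSEs: 24.8700.
Divide by k = 5: 24.8700/5 = 4.9740.

4.9740


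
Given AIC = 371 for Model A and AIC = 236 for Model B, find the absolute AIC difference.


Absolute difference = |371 - 236| = 135.
The model with lower AIC (B) is preferred.

135


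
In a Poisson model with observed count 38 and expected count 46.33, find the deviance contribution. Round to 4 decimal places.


Compute y*ln(y/mu) = 38*ln(38/46.33) = 38*-0.198204 = -7.531752.
y - mu = -8.33.
D = 2*(-7.531752 - (-8.33)) = 1.596496, which rounds to 1.5965.

1.5965


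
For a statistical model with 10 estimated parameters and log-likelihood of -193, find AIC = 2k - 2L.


AIC = 2*10 - 2*(-193).
= 20 + 386 = 406.

406


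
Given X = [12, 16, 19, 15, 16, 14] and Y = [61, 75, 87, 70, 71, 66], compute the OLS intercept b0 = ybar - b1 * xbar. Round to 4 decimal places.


Compute b1 = 3.7195 from the OLS formula.
With xbar = 15.3333 and ybar = 71.6667, the intercept is:
b0 = 71.6667 - 3.7195 * 15.3333 = 14.6341.

14.6341


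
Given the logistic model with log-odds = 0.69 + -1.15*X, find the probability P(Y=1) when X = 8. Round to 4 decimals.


z = 0.69 + -1.15 * 8 = -8.5100.
Sigmoid: P = 1 / (1 + exp(8.5100)) = 0.0002.

0.0002


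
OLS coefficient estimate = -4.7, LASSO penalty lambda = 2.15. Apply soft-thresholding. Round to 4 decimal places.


|beta_OLS| = 4.7.
lambda = 2.15.
Since |beta| > lambda, coefficient = sign(beta)*(|beta| - lambda) = -2.5500.
Result = -2.5500.

-2.5500


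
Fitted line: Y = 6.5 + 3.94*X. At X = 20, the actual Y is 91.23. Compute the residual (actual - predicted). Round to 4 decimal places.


Fitted value at X = 20 is yhat = 6.5 + 3.94*20 = 85.3000.
Residual = 91.23 - 85.3000 = 5.9300.

5.9300


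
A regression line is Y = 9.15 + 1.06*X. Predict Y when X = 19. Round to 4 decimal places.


Predicted value:
Y = 9.15 + (1.06)(19) = 9.15 + 20.1400 = 29.2900.

29.2900


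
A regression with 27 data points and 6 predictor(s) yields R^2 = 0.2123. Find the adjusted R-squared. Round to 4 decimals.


Using the formula:
(1 - 0.2123) = 0.7877.
Multiply by 26/20: 0.7877 * 26 = 20.4802, then 20.4802 / 20 = 1.0240.
Adj R^2 = 1 - 1.0240 = -0.0240.

-0.0240


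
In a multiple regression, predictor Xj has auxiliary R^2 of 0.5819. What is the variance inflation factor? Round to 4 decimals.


Denominator: 1 - 0.5819 = 0.4181.
VIF = 1 / 0.4181 = 2.3918.

2.3918


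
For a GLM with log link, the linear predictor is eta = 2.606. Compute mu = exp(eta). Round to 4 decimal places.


mu = exp(eta) = exp(2.606).
= 13.5448.

13.5448


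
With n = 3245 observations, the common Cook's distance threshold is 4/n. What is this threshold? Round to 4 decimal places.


Cook's distance cutoff = 4/n = 4/3245.
= 0.0012.

0.0012


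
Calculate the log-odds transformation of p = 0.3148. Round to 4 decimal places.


The odds are p/(1-p) = 0.3148 / 0.6852 = 0.4594.
logit(p) = ln(0.4594) = -0.7778.

-0.7778


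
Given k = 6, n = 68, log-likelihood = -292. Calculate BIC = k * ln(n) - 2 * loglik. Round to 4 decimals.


ln(68) = 4.219508.
k * ln(n) = 6 * 4.219508 = 25.317048.
-2L = 584.
BIC = 25.317048 + 584 = 609.317048, which rounds to 609.3170.

609.3170


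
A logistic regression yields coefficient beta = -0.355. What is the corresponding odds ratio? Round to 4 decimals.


exp(-0.355) = 0.7012.
So the odds ratio is 0.7012.

0.7012


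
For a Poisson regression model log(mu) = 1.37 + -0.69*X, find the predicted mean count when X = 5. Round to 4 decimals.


eta = 1.37 + -0.69 * 5 = -2.0800.
mu = exp(-2.0800) = 0.1249.

0.1249


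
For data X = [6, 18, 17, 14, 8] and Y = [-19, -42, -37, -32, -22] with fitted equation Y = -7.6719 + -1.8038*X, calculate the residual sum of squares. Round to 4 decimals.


Predicted values from Y = -7.6719 + -1.8038*X.
Residuals: [-0.5053, -1.8597, 1.3365, 0.9251, 0.1023].
SSres = 6.3663.

6.3663


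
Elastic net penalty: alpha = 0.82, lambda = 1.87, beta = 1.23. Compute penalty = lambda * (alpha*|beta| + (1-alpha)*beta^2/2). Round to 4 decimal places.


alpha * |beta| = 0.82 * 1.23 = 1.0086.
(1-alpha) * beta^2/2 = 0.18 * 1.5129/2 = 0.1362.
Total = 1.87 * (1.0086 + 0.1362) = 2.1407.

2.1407


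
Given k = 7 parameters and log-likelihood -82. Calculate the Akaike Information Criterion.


AIC = 2*7 - 2*(-82).
= 14 + 164 = 178.

178


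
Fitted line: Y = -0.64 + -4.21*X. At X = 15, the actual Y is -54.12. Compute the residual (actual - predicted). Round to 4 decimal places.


Compute yhat = -0.64 + (-4.21)(15) = -63.7900.
Residual = actual - predicted = -54.12 - -63.7900 = 9.6700.

9.6700


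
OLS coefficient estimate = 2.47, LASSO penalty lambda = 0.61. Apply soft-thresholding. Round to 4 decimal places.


Absolute value: |2.47| = 2.47.
Compare to lambda = 0.61.
Since |beta| > lambda, coefficient = sign(beta)*(|beta| - lambda) = 1.8600.

1.8600


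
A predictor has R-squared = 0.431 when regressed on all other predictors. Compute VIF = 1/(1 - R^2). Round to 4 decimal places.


Using VIF = 1/(1 - R^2_j):
1 - 0.431 = 0.569.
VIF = 1.7575.

1.7575


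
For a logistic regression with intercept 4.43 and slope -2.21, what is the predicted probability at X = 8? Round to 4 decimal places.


Compute z = 4.43 + (-2.21)(8) = -13.2500.
exp(-z) = 568070.0400.
P = 1/(1 + 568070.0400) = 0.0000.

0.0000


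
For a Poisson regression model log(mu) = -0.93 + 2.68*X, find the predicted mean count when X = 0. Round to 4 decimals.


Linear predictor: eta = -0.93 + (2.68)(0) = -0.9300.
Expected count: mu = exp(-0.9300) = 0.3946.

0.3946


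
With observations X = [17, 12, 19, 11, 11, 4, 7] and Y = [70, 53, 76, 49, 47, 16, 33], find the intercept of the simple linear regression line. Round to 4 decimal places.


First find the slope: b1 = 3.9119.
Means: xbar = 11.5714, ybar = 49.1429.
b0 = ybar - b1 * xbar = 49.1429 - 3.9119 * 11.5714 = 3.8770.

3.8770


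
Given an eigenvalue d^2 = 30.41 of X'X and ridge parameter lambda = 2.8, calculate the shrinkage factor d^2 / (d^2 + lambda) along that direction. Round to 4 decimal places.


d^2 + lambda = 30.41 + 2.8 = 33.2100.
Shrinkage factor = 30.41/33.2100 = 0.9157.

0.9157


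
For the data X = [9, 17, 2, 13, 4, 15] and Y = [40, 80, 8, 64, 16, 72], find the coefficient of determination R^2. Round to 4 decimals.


The fitted line is Y = -2.8986 + 4.9565*X.
SSres = 12.9855, SStot = 4533.3333.
R^2 = 1 - SSres/SStot = 0.9971.

0.9971


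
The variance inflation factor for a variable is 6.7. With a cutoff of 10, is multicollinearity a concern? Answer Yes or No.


Check: VIF = 6.7 vs threshold = 10.
Since 6.7 < 10, the answer is No.

No


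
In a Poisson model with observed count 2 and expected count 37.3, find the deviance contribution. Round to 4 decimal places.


Compute y*ln(y/mu) = 2*ln(2/37.3) = 2*-2.925846 = -5.851692.
y - mu = -35.3.
D = 2*(-5.851692 - (-35.3)) = 58.896616, which rounds to 58.8966.

58.8966


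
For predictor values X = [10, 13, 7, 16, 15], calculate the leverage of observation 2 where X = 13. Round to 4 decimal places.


n = 5, xbar = 12.2000.
SXX = sum((xi - xbar)^2) = 54.8000.
h = 1/5 + (13 - 12.2000)^2 / 54.8000 = 0.2117.

0.2117


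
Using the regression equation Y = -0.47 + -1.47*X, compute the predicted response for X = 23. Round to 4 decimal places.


Substitute X = 23 into the equation:
Y = -0.47 + -1.47 * 23 = -0.47 + -33.8100 = -34.2800.

-34.2800


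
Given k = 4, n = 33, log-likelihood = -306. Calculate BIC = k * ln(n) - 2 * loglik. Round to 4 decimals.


k * ln(n) = 4 * ln(33) = 4 * 3.496508 = 13.986032.
-2 * loglik = -2 * (-306) = 612.
BIC = 13.986032 + 612 = 625.986032, which rounds to 625.9860.

625.9860


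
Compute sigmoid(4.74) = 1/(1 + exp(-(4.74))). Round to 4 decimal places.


First, exp(-4.7400) = 0.0087.
Then sigma(z) = 1/(1 + 0.0087) = 0.9913.

0.9913


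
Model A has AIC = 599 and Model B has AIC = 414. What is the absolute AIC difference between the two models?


Compute |599 - 414| = 185.
Model B has the smaller AIC.

185


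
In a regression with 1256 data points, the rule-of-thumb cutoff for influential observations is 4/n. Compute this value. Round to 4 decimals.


The threshold is 4/n.
4/1256 = 0.0032.

0.0032


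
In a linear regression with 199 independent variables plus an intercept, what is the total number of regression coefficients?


Total coefficients = number of predictors + 1 (for the intercept).
= 199 + 1 = 200.

200


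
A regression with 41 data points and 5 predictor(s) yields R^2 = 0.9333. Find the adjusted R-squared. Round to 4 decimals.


Using the formula:
(1 - 0.9333) = 0.0667.
Multiply by 40/35: 0.0667 * 40 = 2.6680, then 2.6680 / 35 = 0.0762.
Adj R^2 = 1 - 0.0762 = 0.9238.

0.9238


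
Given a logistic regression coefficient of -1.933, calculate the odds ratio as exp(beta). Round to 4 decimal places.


exp(-1.933) = 0.1447.
So the odds ratio is 0.1447.

0.1447


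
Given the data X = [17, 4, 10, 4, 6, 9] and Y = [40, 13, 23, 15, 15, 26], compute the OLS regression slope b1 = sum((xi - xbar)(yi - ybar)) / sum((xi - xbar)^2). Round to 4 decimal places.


Calculate xbar = 8.3333, ybar = 22.0000.
S_xx = 121.3333, S_xy = 246.0000.
Using b1 = S_xy / S_xx = 246.0000 / 121.3333, we get b1 = 2.0275.

2.0275


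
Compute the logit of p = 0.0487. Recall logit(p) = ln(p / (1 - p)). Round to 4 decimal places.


The odds are p/(1-p) = 0.0487 / 0.9513 = 0.0512.
logit(p) = ln(0.0512) = -2.9722.

-2.9722


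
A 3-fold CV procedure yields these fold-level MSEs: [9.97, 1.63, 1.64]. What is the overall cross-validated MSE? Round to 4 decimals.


Total MSE across folds = 13.2400.
CV-MSE = 13.2400/3 = 4.4133.

4.4133


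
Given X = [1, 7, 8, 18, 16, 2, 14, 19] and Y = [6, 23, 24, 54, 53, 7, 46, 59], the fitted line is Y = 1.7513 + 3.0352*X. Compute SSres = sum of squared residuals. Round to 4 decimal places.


Compute predicted values, then residuals = yi - yhat_i.
Residuals: [1.2135, 0.0023, -2.0329, -2.3849, 2.6855, -0.8217, 1.7559, -0.4201].
SSres = sum(residual^2) = 22.4398.

22.4398


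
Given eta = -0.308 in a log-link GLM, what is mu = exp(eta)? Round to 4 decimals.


The inverse log link gives:
mu = exp(-0.308) = 0.7349.

0.7349


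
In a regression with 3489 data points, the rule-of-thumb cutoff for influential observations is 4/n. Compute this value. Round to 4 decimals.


Cook's distance cutoff = 4/n = 4/3489.
= 0.0011.

0.0011


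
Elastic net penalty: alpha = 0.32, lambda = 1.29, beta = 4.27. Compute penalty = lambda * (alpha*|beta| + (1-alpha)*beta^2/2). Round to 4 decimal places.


alpha * |beta| = 0.32 * 4.27 = 1.3664.
(1-alpha) * beta^2/2 = 0.68 * 18.2329/2 = 6.1992.
Total = 1.29 * (1.3664 + 6.1992) = 9.7596.

9.7596


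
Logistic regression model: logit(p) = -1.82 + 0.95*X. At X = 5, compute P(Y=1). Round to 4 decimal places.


z = -1.82 + 0.95 * 5 = 2.9300.
Sigmoid: P = 1 / (1 + exp(-2.9300)) = 0.9493.

0.9493


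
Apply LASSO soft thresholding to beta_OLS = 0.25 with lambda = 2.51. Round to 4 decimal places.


Absolute value: |0.25| = 0.25.
Compare to lambda = 2.51.
Since |beta| <= lambda, the coefficient is set to 0.

0.0000


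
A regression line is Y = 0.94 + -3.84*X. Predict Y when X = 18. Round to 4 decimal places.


Substitute X = 18 into the equation:
Y = 0.94 + -3.84 * 18 = 0.94 + -69.1200 = -68.1800.

-68.1800


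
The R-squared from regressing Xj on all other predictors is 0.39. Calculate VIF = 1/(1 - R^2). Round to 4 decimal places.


Denominator: 1 - 0.39 = 0.61.
VIF = 1 / 0.61 = 1.6393.

1.6393


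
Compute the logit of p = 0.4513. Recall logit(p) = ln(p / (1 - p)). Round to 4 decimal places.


1 - p = 0.5487.
p/(1-p) = 0.8225.
logit = ln(0.8225) = -0.1954.

-0.1954


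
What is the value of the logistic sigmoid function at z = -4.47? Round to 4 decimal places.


exp(4.4700) = 87.3567.
1 + exp(-z) = 88.3567.
sigmoid = 1/88.3567 = 0.0113.

0.0113


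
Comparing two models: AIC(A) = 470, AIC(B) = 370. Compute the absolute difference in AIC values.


Absolute difference = |470 - 370| = 100.
The model with lower AIC (B) is preferred.

100


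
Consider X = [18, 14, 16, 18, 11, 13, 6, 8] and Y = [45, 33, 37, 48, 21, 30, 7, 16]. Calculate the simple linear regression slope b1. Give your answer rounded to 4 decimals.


Calculate xbar = 13.0000, ybar = 29.6250.
S_xx = 138.0000, S_xy = 438.0000.
Using b1 = S_xy / S_xx = 438.0000 / 138.0000, we get b1 = 3.1739.

3.1739


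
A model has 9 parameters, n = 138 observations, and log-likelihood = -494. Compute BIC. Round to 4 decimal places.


ln(138) = 4.927254.
k * ln(n) = 9 * 4.927254 = 44.345286.
-2L = 988.
BIC = 44.345286 + 988 = 1032.345286, which rounds to 1032.3453.

1032.3453


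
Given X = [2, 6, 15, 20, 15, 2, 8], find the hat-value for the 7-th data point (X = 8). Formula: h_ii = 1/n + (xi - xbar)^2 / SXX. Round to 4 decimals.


Compute xbar = 9.7143 with n = 7 observations.
SXX = 297.4286.
Leverage = 1/7 + (8 - 9.7143)^2/297.4286 = 0.1527.

0.1527


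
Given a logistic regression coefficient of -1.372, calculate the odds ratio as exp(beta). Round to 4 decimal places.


Odds ratio = exp(beta) = exp(-1.372).
= 0.2536.

0.2536


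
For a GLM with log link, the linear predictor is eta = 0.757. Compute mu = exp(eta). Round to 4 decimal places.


Apply the inverse link:
mu = e^0.757 = 2.1319.

2.1319


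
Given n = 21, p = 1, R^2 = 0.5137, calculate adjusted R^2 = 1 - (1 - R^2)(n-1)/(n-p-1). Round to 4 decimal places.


Adjusted R^2 = 1 - (1 - R^2) * (n-1)/(n-p-1).
(1 - R^2) = 0.4863.
(n-1)/(n-p-1) = 20/19.
(1 - R^2) * (n-1) = 0.4863 * 20 = 9.7260.
Divide by (n-p-1): 9.7260 / 19 = 0.5119.
Adj R^2 = 1 - 0.5119 = 0.4881.

0.4881


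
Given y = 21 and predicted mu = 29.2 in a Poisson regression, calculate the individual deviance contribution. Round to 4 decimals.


y/mu = 21/29.2 = 0.719178 (approx.), and ln(21/29.2) = -0.329646.
y * ln(y/mu) = 21 * -0.329646 = -6.922566.
y - mu = -8.2.
D = 2 * (-6.922566 - -8.2) = 2.554868, which rounds to 2.5549.

2.5549


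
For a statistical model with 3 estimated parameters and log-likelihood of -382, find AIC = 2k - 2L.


Compute:
2k = 2*3 = 6.
-2*loglik = -2*(-382) = 764.
AIC = 6 + 764 = 770.

770


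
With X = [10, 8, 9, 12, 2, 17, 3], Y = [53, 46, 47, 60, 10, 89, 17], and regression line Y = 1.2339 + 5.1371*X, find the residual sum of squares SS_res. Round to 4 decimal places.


For each point, residual = actual - predicted.
Residuals: [0.3951, 3.6693, -0.4678, -2.8791, -1.5081, 0.4354, 0.3548].
Sum of squared residuals = 24.7177.

24.7177


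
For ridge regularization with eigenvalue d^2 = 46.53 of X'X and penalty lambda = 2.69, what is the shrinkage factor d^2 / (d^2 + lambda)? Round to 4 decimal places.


Denominator = d^2 + lambda = 46.53 + 2.69 = 49.2200.
Shrinkage = 46.53 / 49.2200 = 0.9453.

0.9453


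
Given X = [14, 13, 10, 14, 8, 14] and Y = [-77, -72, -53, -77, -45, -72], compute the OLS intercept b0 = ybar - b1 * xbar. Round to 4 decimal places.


First find the slope: b1 = -5.2386.
Means: xbar = 12.1667, ybar = -66.0000.
b0 = ybar - b1 * xbar = -66.0000 - -5.2386 * 12.1667 = -2.2640.

-2.2640


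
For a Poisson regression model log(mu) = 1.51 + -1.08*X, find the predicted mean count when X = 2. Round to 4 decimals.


Compute eta = 1.51 + -1.08 * 2 = -0.6500.
Apply inverse link: mu = e^-0.6500 = 0.5220.

0.5220


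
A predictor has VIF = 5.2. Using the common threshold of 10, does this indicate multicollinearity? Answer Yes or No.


Compare VIF = 5.2 to the threshold of 10.
5.2 < 10, so the answer is No.

No


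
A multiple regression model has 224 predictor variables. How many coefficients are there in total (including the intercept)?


Including the intercept, the model has 224 predictor coefficients + 1 intercept.
Total = 225.

225


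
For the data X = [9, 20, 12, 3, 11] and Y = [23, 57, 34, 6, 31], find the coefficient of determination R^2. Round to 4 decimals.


After computing the OLS fit (b0=-3.0200, b1=3.0200):
SSres = 2.7400, SStot = 1370.8000.
R^2 = 1 - 2.7400/1370.8000 = 0.9980.

0.9980


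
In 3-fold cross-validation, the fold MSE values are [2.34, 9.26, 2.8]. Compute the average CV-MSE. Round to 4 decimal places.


Total MSE across folds = 14.4000.
CV-MSE = 14.4000/3 = 4.8000.

4.8000


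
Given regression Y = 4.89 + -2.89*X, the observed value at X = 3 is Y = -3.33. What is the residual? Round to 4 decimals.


Compute yhat = 4.89 + (-2.89)(3) = -3.7800.
Residual = actual - predicted = -3.33 - -3.7800 = 0.4500.

0.4500


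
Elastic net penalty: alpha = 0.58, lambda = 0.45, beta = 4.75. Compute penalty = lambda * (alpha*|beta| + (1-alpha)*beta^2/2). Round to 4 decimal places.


Compute:
L1 = 0.58 * 4.75 = 2.7550.
L2 = 0.42 * 4.75^2 / 2 = 4.7381.
Penalty = 0.45 * (2.7550 + 4.7381) = 3.3719.

3.3719


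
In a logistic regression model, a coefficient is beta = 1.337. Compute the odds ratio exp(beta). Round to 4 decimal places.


Odds ratio = exp(beta) = exp(1.337).
= 3.8076.

3.8076


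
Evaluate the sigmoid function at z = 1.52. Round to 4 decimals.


First, exp(-1.5200) = 0.2187.
Then sigma(z) = 1/(1 + 0.2187) = 0.8205.

0.8205


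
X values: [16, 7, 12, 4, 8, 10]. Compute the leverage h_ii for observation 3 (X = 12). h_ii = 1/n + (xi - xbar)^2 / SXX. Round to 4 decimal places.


Compute xbar = 9.5000 with n = 6 observations.
SXX = 87.5000.
Leverage = 1/6 + (12 - 9.5000)^2/87.5000 = 0.2381.

0.2381


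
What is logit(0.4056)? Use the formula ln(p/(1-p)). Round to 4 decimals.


1 - p = 0.5944.
p/(1-p) = 0.6824.
logit = ln(0.6824) = -0.3822.

-0.3822


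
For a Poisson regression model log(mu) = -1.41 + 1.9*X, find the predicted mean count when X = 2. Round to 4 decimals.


Linear predictor: eta = -1.41 + (1.9)(2) = 2.3900.
Expected count: mu = exp(2.3900) = 10.9135.

10.9135


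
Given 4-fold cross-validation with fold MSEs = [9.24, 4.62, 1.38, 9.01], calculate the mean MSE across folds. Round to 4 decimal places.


Sum of fold MSEs = 24.2500.
Average = 24.2500 / 4 = 6.0625.

6.0625


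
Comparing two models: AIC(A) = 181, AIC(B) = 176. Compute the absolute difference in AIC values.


|AIC_A - AIC_B| = |181 - 176| = 5.
Model B is preferred (lower AIC).

5


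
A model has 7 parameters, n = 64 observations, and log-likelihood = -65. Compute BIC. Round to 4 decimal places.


k * ln(n) = 7 * ln(64) = 7 * 4.158883 = 29.112181.
-2 * loglik = -2 * (-65) = 130.
BIC = 29.112181 + 130 = 159.112181, which rounds to 159.1122.

159.1122


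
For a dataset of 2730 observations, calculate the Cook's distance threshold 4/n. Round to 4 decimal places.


The threshold is 4/n.
4/2730 = 0.0015.

0.0015


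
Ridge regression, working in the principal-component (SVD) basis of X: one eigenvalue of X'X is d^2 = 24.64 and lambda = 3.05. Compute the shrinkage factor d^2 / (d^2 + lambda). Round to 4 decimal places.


d^2 + lambda = 24.64 + 3.05 = 27.6900.
Shrinkage factor = 24.64/27.6900 = 0.8899.

0.8899


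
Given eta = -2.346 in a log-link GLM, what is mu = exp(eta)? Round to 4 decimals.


mu = exp(eta) = exp(-2.346).
= 0.0958.

0.0958


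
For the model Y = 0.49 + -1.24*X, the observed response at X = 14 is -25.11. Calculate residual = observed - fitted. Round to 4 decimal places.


Compute yhat = 0.49 + (-1.24)(14) = -16.8700.
Residual = actual - predicted = -25.11 - -16.8700 = -8.2400.

-8.2400


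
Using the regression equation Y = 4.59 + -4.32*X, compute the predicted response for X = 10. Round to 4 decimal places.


Plug X = 10 into Y = 4.59 + -4.32*X:
Y = 4.59 + -43.2000 = -38.6100.

-38.6100


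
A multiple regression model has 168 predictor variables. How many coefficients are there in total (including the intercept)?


Each predictor gets one coefficient, plus one intercept.
Total parameters = 168 + 1 = 169.

169


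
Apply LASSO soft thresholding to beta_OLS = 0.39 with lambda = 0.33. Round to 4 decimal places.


|beta_OLS| = 0.39.
lambda = 0.33.
Since |beta| > lambda, coefficient = sign(beta)*(|beta| - lambda) = 0.0600.
Result = 0.0600.

0.0600


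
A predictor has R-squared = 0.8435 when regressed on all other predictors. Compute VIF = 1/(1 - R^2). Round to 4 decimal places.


VIF = 1 / (1 - 0.8435).
= 1 / 0.1565 = 6.3898.

6.3898


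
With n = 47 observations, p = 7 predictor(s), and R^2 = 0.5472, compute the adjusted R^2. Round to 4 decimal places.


Plug in: Adj R^2 = 1 - (1 - 0.5472) * 46/39.
= 1 - 0.4528 * 46/39
= 1 - 20.8288 / 39
= 1 - 0.5341 = 0.4659.

0.4659


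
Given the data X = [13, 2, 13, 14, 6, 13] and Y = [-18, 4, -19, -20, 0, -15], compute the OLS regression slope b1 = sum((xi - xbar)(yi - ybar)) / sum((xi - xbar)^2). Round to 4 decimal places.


First compute the means: xbar = 10.1667, ybar = -11.3333.
Then S_xx = sum((xi - xbar)^2) = 122.8333.
S_xy = sum((xi - xbar)(yi - ybar)) = -256.6667.
b1 = S_xy / S_xx = -256.6667 / 122.8333 = -2.0896.

-2.0896


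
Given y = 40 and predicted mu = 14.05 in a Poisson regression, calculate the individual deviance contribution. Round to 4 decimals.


First: ln(40/14.05) = 1.046257.
Then: 40 * 1.046257 = 41.850280.
y - mu = 40 - 14.05 = 25.95.
D = 2(41.850280 - 25.95) = 31.800560, which rounds to 31.8006.

31.8006


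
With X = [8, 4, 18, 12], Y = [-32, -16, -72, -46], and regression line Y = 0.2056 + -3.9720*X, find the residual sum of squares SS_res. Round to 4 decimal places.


Compute predicted values, then residuals = yi - yhat_i.
Residuals: [-0.4296, -0.3176, -0.7096, 1.4584].
SSres = sum(residual^2) = 2.9159.

2.9159


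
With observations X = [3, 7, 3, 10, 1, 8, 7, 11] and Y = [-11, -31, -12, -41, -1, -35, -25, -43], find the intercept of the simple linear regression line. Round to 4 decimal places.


Compute b1 = -4.2598 from the OLS formula.
With xbar = 6.2500 and ybar = -24.8750, the intercept is:
b0 = -24.8750 - -4.2598 * 6.2500 = 1.7486.

1.7486


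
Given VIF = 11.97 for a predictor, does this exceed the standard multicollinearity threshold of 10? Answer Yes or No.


Check: VIF = 11.97 vs threshold = 10.
Since 11.97 >= 10, the answer is Yes.

Yes


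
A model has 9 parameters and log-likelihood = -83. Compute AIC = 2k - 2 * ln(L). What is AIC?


Compute:
2k = 2*9 = 18.
-2*loglik = -2*(-83) = 166.
AIC = 18 + 166 = 184.

184


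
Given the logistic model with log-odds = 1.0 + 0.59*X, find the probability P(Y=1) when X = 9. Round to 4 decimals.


z = 1.0 + 0.59 * 9 = 6.3100.
Sigmoid: P = 1 / (1 + exp(-6.3100)) = 0.9982.

0.9982


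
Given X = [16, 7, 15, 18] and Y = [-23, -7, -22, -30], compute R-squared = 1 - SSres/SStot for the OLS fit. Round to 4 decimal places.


The fitted line is Y = 7.3000 + -1.9857*X.
SSres = 4.9857, SStot = 281.0000.
R^2 = 1 - SSres/SStot = 0.9823.

0.9823


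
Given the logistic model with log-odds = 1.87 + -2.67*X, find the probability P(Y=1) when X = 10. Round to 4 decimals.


z = 1.87 + -2.67 * 10 = -24.8300.
Sigmoid: P = 1 / (1 + exp(24.8300)) = 0.0000.

0.0000


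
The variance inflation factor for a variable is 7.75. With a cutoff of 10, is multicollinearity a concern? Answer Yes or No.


Compare VIF = 7.75 to the threshold of 10.
7.75 < 10, so the answer is No.

No


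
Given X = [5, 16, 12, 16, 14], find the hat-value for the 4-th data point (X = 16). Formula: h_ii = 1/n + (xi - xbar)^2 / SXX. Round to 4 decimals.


Compute xbar = 12.6000 with n = 5 observations.
SXX = 83.2000.
Leverage = 1/5 + (16 - 12.6000)^2/83.2000 = 0.3389.

0.3389


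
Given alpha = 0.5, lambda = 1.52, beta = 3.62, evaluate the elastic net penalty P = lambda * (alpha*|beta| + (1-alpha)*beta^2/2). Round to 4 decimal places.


alpha * |beta| = 0.5 * 3.62 = 1.8100.
(1-alpha) * beta^2/2 = 0.5 * 13.1044/2 = 3.2761.
Total = 1.52 * (1.8100 + 3.2761) = 7.7309.

7.7309


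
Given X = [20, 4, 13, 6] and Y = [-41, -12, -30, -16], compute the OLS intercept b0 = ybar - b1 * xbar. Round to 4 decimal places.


First find the slope: b1 = -1.8252.
Means: xbar = 10.7500, ybar = -24.7500.
b0 = ybar - b1 * xbar = -24.7500 - -1.8252 * 10.7500 = -5.1291.

-5.1291


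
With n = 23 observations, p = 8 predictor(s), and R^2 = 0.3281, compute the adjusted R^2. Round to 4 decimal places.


Adjusted R^2 = 1 - (1 - R^2) * (n-1)/(n-p-1).
(1 - R^2) = 0.6719.
(n-1)/(n-p-1) = 22/14.
(1 - R^2) * (n-1) = 0.6719 * 22 = 14.7818.
Divide by (n-p-1): 14.7818 / 14 = 1.0558.
Adj R^2 = 1 - 1.0558 = -0.0558.

-0.0558


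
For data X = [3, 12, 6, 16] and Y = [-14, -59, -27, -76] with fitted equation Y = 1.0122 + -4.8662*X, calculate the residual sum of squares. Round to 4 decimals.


Predicted values from Y = 1.0122 + -4.8662*X.
Residuals: [-0.4136, -1.6178, 1.1850, 0.8470].
SSres = 4.9100.

4.9100


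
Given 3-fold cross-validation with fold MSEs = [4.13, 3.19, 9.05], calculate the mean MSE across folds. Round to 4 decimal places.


Sum of fold MSEs = 16.3700.
Average = 16.3700 / 3 = 5.4567.

5.4567
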